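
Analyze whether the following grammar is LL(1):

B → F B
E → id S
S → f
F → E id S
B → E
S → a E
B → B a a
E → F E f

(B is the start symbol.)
A grammar is LL(1) if for each non-terminal N with multiple productions, the predict sets of those productions are pairwise disjoint, where PREDICT(N → α) = (FIRST(α) \ {ε}) ∪ (FOLLOW(N) if α ⇒* ε).

Relevant sets:
  FIRST(F) = { 'id' }
  FIRST(E) = { 'id' }
  FIRST(B) = { 'id' }

For B:
  PREDICT(B → F B) = { 'id' }
  PREDICT(B → E) = { 'id' }
  PREDICT(B → B a a) = { 'id' }
For E:
  PREDICT(E → id S) = { 'id' }
  PREDICT(E → F E f) = { 'id' }
For S:
  PREDICT(S → f) = { 'f' }
  PREDICT(S → a E) = { 'a' }
F has a single production, so nothing to check there.

Conflict found: Predict set conflict for B: { 'id' }
The grammar is NOT LL(1).

Answer: No. Predict set conflict for B: { 'id' }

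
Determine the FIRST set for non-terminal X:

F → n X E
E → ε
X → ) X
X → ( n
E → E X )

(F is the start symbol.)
From X → ) X:
  - ')' is a terminal: add ')' and stop
From X → ( n:
  - '(' is a terminal: add '(' and stop

Collecting: FIRST(X) = { '(', ')' }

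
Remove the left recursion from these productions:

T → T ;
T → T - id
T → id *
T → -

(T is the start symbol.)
T → id * T'
T → - T'
T' → ; T'
T' → - id T'
T' → ε

T is directly left-recursive. The standard transformation for
  A → A α₁ | ... | A α_m | β₁ | ... | β_n
is
  A  → β₁ A' | ... | β_n A'
  A' → α₁ A' | ... | α_m A' | ε

T → id * becomes T → id * T'
T → - becomes T → - T'
T → T ; becomes T' → ; T'
T → T - id becomes T' → - id T'
Add T' → ε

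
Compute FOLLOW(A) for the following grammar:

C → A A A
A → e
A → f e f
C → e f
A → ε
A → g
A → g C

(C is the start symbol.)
To compute FOLLOW(A), find every occurrence of A on a right-hand side N → α A β: add FIRST(β) \ {ε}, and if β is empty or nullable also add FOLLOW(N). Iterate to a fixed point.

In C → A A A: A is followed by A A, add FIRST(A A) \ {ε} = { 'e', 'f', 'g' }
  A A is nullable, so also add FOLLOW(C)
In C → A A A: A is followed by A, add FIRST(A) \ {ε} = { 'e', 'f', 'g' }
  A is nullable, so also add FOLLOW(C)
In C → A A A: A is at the end, add FOLLOW(C)

The FOLLOW sets referred to above (computed the same way, to a fixed point):
  FOLLOW(C) = { $, 'e', 'f', 'g' }

Taking the union: FOLLOW(A) = { $, 'e', 'f', 'g' }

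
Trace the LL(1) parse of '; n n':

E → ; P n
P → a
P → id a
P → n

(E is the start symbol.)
Stack is shown with the top on the left.

Stack    Input    Action
------------------------
E $      ; n n $  output E → ; P n
; P n $  ; n n $  match ';'
P n $    n n $    output P → n
n n $    n n $    match 'n'
n $      n $      match 'n'
$        $        accept

The string is accepted.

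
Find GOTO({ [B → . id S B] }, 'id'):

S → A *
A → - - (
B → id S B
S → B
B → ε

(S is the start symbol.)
{ [A → . - - (], [B → . id S B], [B → .], [B → id . S B], [S → . A *], [S → . B] }

GOTO(I, 'id') = CLOSURE({ [A → αX.β] : [A → α.Xβ] ∈ I, X = 'id' })

Items with dot before 'id', with the dot advanced:
  [B → . id S B] → [B → id . S B]
Closure of the advanced items:
  [B → id . S B] has the dot before S: add [S → . A *], [S → . B]
  [S → . A *] has the dot before A: add [A → . - - (]
  [S → . B] has the dot before B: add [B → . id S B], [B → .]

GOTO = { [A → . - - (], [B → . id S B], [B → .], [B → id . S B], [S → . A *], [S → . B] }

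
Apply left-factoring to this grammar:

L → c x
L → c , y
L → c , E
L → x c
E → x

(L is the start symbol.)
L → c L'
L' → x
L' → , L''
L'' → y
L'' → E
L → x c
E → x

Left-factoring transforms A → αβ₁ | αβ₂ into A → αA' and A' → β₁ | β₂
(α is the longest common prefix among the alternatives). Repeat until
no nonterminal has two alternatives with a common prefix.

Round 1: L has alternatives sharing prefix 'c'. Introduce L': L → c L'
  Add: L' → x
  Add: L' → , y
  Add: L' → , E

Round 2: L' has alternatives sharing prefix ','. Introduce L'': L' → , L''
  Add: L'' → y
  Add: L'' → E

No remaining common prefixes — done.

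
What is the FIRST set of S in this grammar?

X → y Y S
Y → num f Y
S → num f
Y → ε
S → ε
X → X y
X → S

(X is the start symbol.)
{ 'num', ε }

From S → num f:
  - num is a terminal: add 'num' and stop
From S → ε:
  - ε-production, so ε ∈ FIRST(S)

Collecting: FIRST(S) = { 'num', ε }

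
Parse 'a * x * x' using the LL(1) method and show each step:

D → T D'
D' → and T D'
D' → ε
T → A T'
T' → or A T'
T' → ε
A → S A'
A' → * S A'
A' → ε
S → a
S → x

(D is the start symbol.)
LL(1) parsing maintains a stack (initially the start symbol over $) and the input. At each step: if the stack top is a terminal, match it against the current input token; if it is a non-terminal N, replace it with the RHS of M[N, lookahead] (the unique production whose predict set contains the lookahead).

Stack is shown with the top on the left.

Stack           Input        Action
-----------------------------------
D $             a * x * x $  output D → T D'
T D' $          a * x * x $  output T → A T'
A T' D' $       a * x * x $  output A → S A'
S A' T' D' $    a * x * x $  output S → a
a A' T' D' $    a * x * x $  match 'a'
A' T' D' $      * x * x $    output A' → * S A'
* S A' T' D' $  * x * x $    match '*'
S A' T' D' $    x * x $      output S → x
x A' T' D' $    x * x $      match 'x'
A' T' D' $      * x $        output A' → * S A'
* S A' T' D' $  * x $        match '*'
S A' T' D' $    x $          output S → x
x A' T' D' $    x $          match 'x'
A' T' D' $      $            output A' → ε
T' D' $         $            output T' → ε
D' $            $            output D' → ε
$               $            accept

The string is accepted.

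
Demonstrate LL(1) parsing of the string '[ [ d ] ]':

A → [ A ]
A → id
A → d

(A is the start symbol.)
Stack is shown with the top on the left.

Stack      Input        Action
------------------------------
A $        [ [ d ] ] $  output A → [ A ]
[ A ] $    [ [ d ] ] $  match '['
A ] $      [ d ] ] $    output A → [ A ]
[ A ] ] $  [ d ] ] $    match '['
A ] ] $    d ] ] $      output A → d
d ] ] $    d ] ] $      match 'd'
] ] $      ] ] $        match ']'
] $        ] $          match ']'
$          $            accept

The string is accepted.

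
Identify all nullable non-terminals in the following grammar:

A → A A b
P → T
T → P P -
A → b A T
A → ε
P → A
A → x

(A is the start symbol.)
A non-terminal is nullable if it can derive ε (the empty string): either it has an ε-production, or it has a production whose right-hand side consists entirely of nullable non-terminals.

ε-productions: A → ε
So A is immediately nullable.
P → A: every symbol on the right is nullable, so P is nullable too.
No further non-terminal can be added: every production for the remaining non-terminals contains a terminal or a non-nullable non-terminal.
Nullable = { 'A', 'P' }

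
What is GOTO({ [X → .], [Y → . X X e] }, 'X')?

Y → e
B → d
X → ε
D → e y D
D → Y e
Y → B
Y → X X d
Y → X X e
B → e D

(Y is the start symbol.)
{ [X → .], [Y → X . X e] }

GOTO(I, 'X') = CLOSURE({ [A → αX.β] : [A → α.Xβ] ∈ I, X = 'X' })

Items with dot before 'X', with the dot advanced:
  [Y → . X X e] → [Y → X . X e]
Closure of the advanced items:
  [Y → X . X e] has the dot before X: add [X → .]

GOTO = { [X → .], [Y → X . X e] }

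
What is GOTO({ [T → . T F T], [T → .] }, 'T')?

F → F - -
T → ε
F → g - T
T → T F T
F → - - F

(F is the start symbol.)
{ [F → . - - F], [F → . F - -], [F → . g - T], [T → T . F T] }

GOTO(I, 'T') = CLOSURE({ [A → αX.β] : [A → α.Xβ] ∈ I, X = 'T' })

Items with dot before 'T', with the dot advanced:
  [T → . T F T] → [T → T . F T]
Closure of the advanced items:
  [T → T . F T] has the dot before F: add [F → . F - -], [F → . g - T], [F → . - - F]

GOTO = { [F → . - - F], [F → . F - -], [F → . g - T], [T → T . F T] }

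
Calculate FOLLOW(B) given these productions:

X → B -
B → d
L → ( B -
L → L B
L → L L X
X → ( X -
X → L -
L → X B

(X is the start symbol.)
To compute FOLLOW(B), find every occurrence of B on a right-hand side N → α B β: add FIRST(β) \ {ε}, and if β is empty or nullable also add FOLLOW(N). Iterate to a fixed point.

In X → B -: B is followed by '-', add FIRST('-') \ {ε} = { '-' }
In L → ( B -: B is followed by '-', add FIRST('-') \ {ε} = { '-' }
In L → L B: B is at the end, add FOLLOW(L)
In L → X B: B is at the end, add FOLLOW(L)

The FOLLOW sets referred to above (computed the same way, to a fixed point):
  FOLLOW(L) = { '(', '-', 'd' }

Taking the union: FOLLOW(B) = { '(', '-', 'd' }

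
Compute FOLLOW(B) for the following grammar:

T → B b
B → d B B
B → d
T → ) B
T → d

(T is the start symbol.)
In T → B b: B is followed by b, add FIRST(b) \ {ε} = { 'b' }
In B → d B B: B is followed by B, add FIRST(B) \ {ε} = { 'd' }
In B → d B B: B is at the end; this adds FOLLOW(B) to itself — nothing new
In T → ) B: B is at the end, add FOLLOW(T)

The FOLLOW sets referred to above (computed the same way, to a fixed point):
  FOLLOW(T) = { $ }

Taking the union: FOLLOW(B) = { $, 'b', 'd' }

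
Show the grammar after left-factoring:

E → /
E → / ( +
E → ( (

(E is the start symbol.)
Left-factoring transforms A → αβ₁ | αβ₂ into A → αA' and A' → β₁ | β₂
(α is the longest common prefix among the alternatives). Repeat until
no nonterminal has two alternatives with a common prefix.

Round 1: E has alternatives sharing prefix '/'. Introduce E': E → / E'
  Add: E' → ε
  Add: E' → ( +

No remaining common prefixes — done.

Resulting grammar:
E → / E'
E' → ε
E' → ( +
E → ( (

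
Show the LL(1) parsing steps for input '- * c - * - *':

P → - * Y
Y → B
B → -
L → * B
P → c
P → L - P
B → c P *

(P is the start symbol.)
Stack is shown with the top on the left.

Stack      Input            Action
----------------------------------
P $        - * c - * - * $  output P → - * Y
- * Y $    - * c - * - * $  match '-'
* Y $      * c - * - * $    match '*'
Y $        c - * - * $      output Y → B
B $        c - * - * $      output B → c P *
c P * $    c - * - * $      match 'c'
P * $      - * - * $        output P → - * Y
- * Y * $  - * - * $        match '-'
* Y * $    * - * $          match '*'
Y * $      - * $            output Y → B
B * $      - * $            output B → -
- * $      - * $            match '-'
* $        * $              match '*'
$          $                accept

The string is accepted.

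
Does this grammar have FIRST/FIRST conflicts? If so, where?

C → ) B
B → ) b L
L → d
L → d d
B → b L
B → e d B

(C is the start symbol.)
A FIRST/FIRST conflict occurs when two productions N → α and N → β for the same non-terminal have FIRST(α) ∩ FIRST(β) ≠ ∅ (with ε ∈ FIRST of a nullable right-hand side, so two nullable alternatives also conflict).

Productions for B:
  B → ) b L: FIRST = { ')' }
  B → b L: FIRST = { 'b' }
  B → e d B: FIRST = { 'e' }
Productions for L:
  L → d: FIRST = { 'd' }
  L → d d: FIRST = { 'd' }
C has only one production, so no FIRST/FIRST conflict is possible there.

Conflict for L: L → d and L → d d
  Overlap: { 'd' }

Answer: Yes. L → d / L → d d on { 'd' }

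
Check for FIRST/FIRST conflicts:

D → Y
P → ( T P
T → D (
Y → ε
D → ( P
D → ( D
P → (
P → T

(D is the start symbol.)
A FIRST/FIRST conflict occurs when two productions N → α and N → β for the same non-terminal have FIRST(α) ∩ FIRST(β) ≠ ∅ (with ε ∈ FIRST of a nullable right-hand side, so two nullable alternatives also conflict).

FIRST sets of the non-terminals at (or reachable through a nullable prefix from) the front of some alternative:
  FIRST(Y) = { ε }
  FIRST(T) = { '(' }

Productions for D:
  D → Y: FIRST = { ε }
  D → ( P: FIRST = { '(' }
  D → ( D: FIRST = { '(' }
Productions for P:
  P → ( T P: FIRST = { '(' }
  P → (: FIRST = { '(' }
  P → T: FIRST = { '(' }
T, Y have only one production, so no FIRST/FIRST conflict is possible there.

Conflict for D: D → ( P and D → ( D
  Overlap: { '(' }
Conflict for P: P → ( T P and P → (
  Overlap: { '(' }
Conflict for P: P → ( T P and P → T
  Overlap: { '(' }
Conflict for P: P → ( and P → T
  Overlap: { '(' }

Answer: Yes. D → '(' P / D → '(' D on { '(' }; P → '(' T P / P → '(' on { '(' }; P → '(' T P / P → T on { '(' }; P → '(' / P → T on { '(' }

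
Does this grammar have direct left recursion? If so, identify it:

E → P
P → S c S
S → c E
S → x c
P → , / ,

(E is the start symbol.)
E → P: starts with P
P → S c S: starts with S
S → c E: starts with c
S → x c: starts with x
P → , / ,: starts with ','

No direct left recursion found.

Answer: No direct left recursion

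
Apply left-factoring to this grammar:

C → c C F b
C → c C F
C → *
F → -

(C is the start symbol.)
C → c C F C'
C' → b
C' → ε
C → *
F → -

Left-factoring transforms A → αβ₁ | αβ₂ into A → αA' and A' → β₁ | β₂
(α is the longest common prefix among the alternatives). Repeat until
no nonterminal has two alternatives with a common prefix.

Round 1: C has alternatives sharing prefix 'c C F'. Introduce C': C → c C F C'
  Add: C' → b
  Add: C' → ε

No remaining common prefixes — done.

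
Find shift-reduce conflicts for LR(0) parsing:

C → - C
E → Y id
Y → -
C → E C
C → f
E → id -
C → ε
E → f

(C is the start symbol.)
A shift-reduce conflict occurs when an LR(0) state has both:
  - a complete (reduce) item [A → α .] (dot at the end), and
  - a shift item [B → β . c γ] (dot before a terminal).

Augment with C' → C and build the canonical LR(0) collection (I0 = CLOSURE({[C' → . C]}), then GOTO on every symbol after a dot until no new states appear). It has 11 states:
  I0: { [C → . - C], [C → . E C], [C → . f], [C → .], [C' → . C], [E → . Y id], [E → . f], [E → . id -], [Y → . -] }  — shift, reduce
  I1: { [C → - . C], [C → . - C], [C → . E C], [C → . f], [C → .], [E → . Y id], [E → . f], [E → . id -], [Y → - .], [Y → . -] }  — shift, 2 reduces
  I2: { [C' → C .] }  — accept
  I3: { [C → . - C], [C → . E C], [C → . f], [C → .], [C → E . C], [E → . Y id], [E → . f], [E → . id -], [Y → . -] }  — shift, reduce
  I4: { [E → Y . id] }  — shift
  I5: { [C → f .], [E → f .] }  — 2 reduces
  I6: { [E → id . -] }  — shift
  I7: { [E → id - .] }  — reduce
  I8: { [E → Y id .] }  — reduce
  I9: { [C → E C .] }  — reduce
  I10: { [C → - C .] }  — reduce

I0 contains reduce item [C → .] and shift items [C → . - C], [C → . f], [E → . f], [E → . id -], [Y → . -] — shift-reduce conflict.
I1 contains reduce items [C → .], [Y → - .] and shift items [C → . - C], [C → . f], [E → . f], [E → . id -], [Y → . -] — shift-reduce conflict.
I3 contains reduce item [C → .] and shift items [C → . - C], [C → . f], [E → . f], [E → . id -], [Y → . -] — shift-reduce conflict.

Answer: Yes — I0: [C → .] vs [C → . - C]; I1: [C → .] vs [C → . - C]; I3: [C → .] vs [C → . - C]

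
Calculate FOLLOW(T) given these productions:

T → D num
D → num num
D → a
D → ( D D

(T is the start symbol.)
To compute FOLLOW(T), find every occurrence of T on a right-hand side N → α T β: add FIRST(β) \ {ε}, and if β is empty or nullable also add FOLLOW(N). Iterate to a fixed point.

T is the start symbol, so $ ∈ FOLLOW(T).
T does not occur on any right-hand side.

Taking the union: FOLLOW(T) = { $ }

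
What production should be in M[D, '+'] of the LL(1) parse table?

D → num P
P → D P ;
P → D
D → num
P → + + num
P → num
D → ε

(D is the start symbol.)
To find M[D, '+'], we find productions for D where '+' is in the predict set (PREDICT(N → α) = (FIRST(α) \ {ε}) ∪ (FOLLOW(N) if α ⇒* ε)).

Relevant sets:
  FOLLOW(D) = { $, '+', ';', 'num' }

D → num P: PREDICT = { 'num' }
D → num: PREDICT = { 'num' }
D → ε: PREDICT = { $, '+', ';', 'num' }
  '+' is in predict set, so this production goes in M[D, '+']

M[D, '+'] = D → ε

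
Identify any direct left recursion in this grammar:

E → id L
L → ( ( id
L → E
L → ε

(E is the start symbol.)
No direct left recursion

E → id L: starts with id
L → ( ( id: starts with '('
L → E: starts with E
L → ε: starts with ε

No direct left recursion found.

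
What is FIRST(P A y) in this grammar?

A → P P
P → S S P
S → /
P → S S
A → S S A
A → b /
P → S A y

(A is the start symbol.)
{ '/' }

FIRST sets of the non-terminals involved (from the grammar, by fixed-point iteration):
  FIRST(P) = { '/' }

To compute FIRST(P A y), process the symbols left to right:
Symbol P is a non-terminal. Add FIRST(P) \ {ε} = { '/' }
P is not nullable (ε ∉ FIRST(P)), so stop here.
FIRST(P A y) = { '/' }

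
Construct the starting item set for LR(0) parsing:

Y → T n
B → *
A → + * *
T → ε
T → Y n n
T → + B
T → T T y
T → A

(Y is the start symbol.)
First, augment the grammar with Y' → Y
I₀ = CLOSURE({ [Y' → . Y] }):
  [Y' → . Y] has the dot before Y: add [Y → . T n]
  [Y → . T n] has the dot before T: add [T → .], [T → . Y n n], [T → . + B], [T → . T T y], [T → . A]
  [T → . A] has the dot before A: add [A → . + * *]
No further items can be added.

I₀ = { [A → . + * *], [T → . + B], [T → . A], [T → . T T y], [T → . Y n n], [T → .], [Y → . T n], [Y' → . Y] }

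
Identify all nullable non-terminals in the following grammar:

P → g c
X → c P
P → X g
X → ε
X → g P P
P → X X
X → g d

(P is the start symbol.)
{ 'P', 'X' }

ε-productions: X → ε
So X is immediately nullable.
P → X X: every symbol on the right is nullable, so P is nullable too.
Every non-terminal is now nullable.
Nullable = { 'P', 'X' }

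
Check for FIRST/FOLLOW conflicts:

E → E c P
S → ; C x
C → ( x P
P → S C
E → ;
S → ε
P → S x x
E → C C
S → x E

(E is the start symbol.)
Yes. S → x E with FOLLOW(S) on { 'x' }

A FIRST/FOLLOW conflict occurs when a non-terminal N has a nullable alternative N → β (β ⇒* ε) and another alternative N → α with FIRST(α) ∩ FOLLOW(N) ≠ ∅: on such a lookahead the parser cannot decide between expanding α and letting N vanish via β.

Nullable non-terminals: S.

S: nullable alternative(s) S → ε; FOLLOW(S) = { '(', 'x' }
  S → ; C x: FIRST \ {ε} = { ';' } — disjoint from FOLLOW(S)
  S → ε: FIRST \ {ε} = { } — this is the only nullable alternative, skip
  S → x E: FIRST \ {ε} = { 'x' } — overlaps FOLLOW(S) on { 'x' }: CONFLICT

C, E, P have no nullable alternative, so no FIRST/FOLLOW check is needed there.

So the grammar has 1 FIRST/FOLLOW conflict (marked CONFLICT above).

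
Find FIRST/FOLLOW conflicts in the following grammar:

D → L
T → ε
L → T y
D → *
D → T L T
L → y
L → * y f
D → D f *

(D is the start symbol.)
Nullable non-terminals: T.
T has a nullable alternative but only one production, so nothing to check.

D, L have no nullable alternative, so no FIRST/FOLLOW check is needed there.

No FIRST/FOLLOW conflicts found.

Answer: No FIRST/FOLLOW conflicts.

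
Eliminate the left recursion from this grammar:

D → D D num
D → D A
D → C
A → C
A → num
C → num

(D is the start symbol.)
D → C D'
D' → D num D'
D' → A D'
D' → ε
A → C
A → num
C → num

D is directly left-recursive. The standard transformation for
  A → A α₁ | ... | A α_m | β₁ | ... | β_n
is
  A  → β₁ A' | ... | β_n A'
  A' → α₁ A' | ... | α_m A' | ε

D → C becomes D → C D'
D → D D num becomes D' → D num D'
D → D A becomes D' → A D'
Add D' → ε

Productions for other non-terminals are unchanged:
  A → C
  A → num
  C → num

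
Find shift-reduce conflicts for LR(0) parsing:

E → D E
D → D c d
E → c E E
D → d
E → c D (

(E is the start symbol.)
Augment with E' → E and build the canonical LR(0) collection (I0 = CLOSURE({[E' → . E]}), then GOTO on every symbol after a dot until no new states appear). It has 12 states:
  I0: { [D → . D c d], [D → . d], [E → . D E], [E → . c D (], [E → . c E E], [E' → . E] }  — shift
  I1: { [D → . D c d], [D → . d], [D → D . c d], [E → . D E], [E → . c D (], [E → . c E E], [E → D . E] }  — shift
  I2: { [E' → E .] }  — accept
  I3: { [D → . D c d], [D → . d], [E → . D E], [E → . c D (], [E → . c E E], [E → c . D (], [E → c . E E] }  — shift
  I4: { [D → d .] }  — reduce
  I5: { [D → . D c d], [D → . d], [D → D . c d], [E → . D E], [E → . c D (], [E → . c E E], [E → D . E], [E → c D . (] }  — shift
  I6: { [D → . D c d], [D → . d], [E → . D E], [E → . c D (], [E → . c E E], [E → c E . E] }  — shift
  I7: { [E → c E E .] }  — reduce
  I8: { [E → c D ( .] }  — reduce
  I9: { [E → D E .] }  — reduce
  I10: { [D → . D c d], [D → . d], [D → D c . d], [E → . D E], [E → . c D (], [E → . c E E], [E → c . D (], [E → c . E E] }  — shift
  I11: { [D → D c d .], [D → d .] }  — 2 reduces

No state contains both a complete item and a shift item.

Answer: No shift-reduce conflicts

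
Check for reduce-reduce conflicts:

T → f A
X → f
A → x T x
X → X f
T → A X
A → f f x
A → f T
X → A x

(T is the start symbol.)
A reduce-reduce conflict occurs when an LR(0) state has two complete items [A → α .] and [B → β .] — both call for a reduction, and with no lookahead the parser cannot choose between them.

Augment with T' → T and build the canonical LR(0) collection (I0 = CLOSURE({[T' → . T]}), then GOTO on every symbol after a dot until no new states appear). It has 16 states:
  I0: { [A → . f T], [A → . f f x], [A → . x T x], [T → . A X], [T → . f A], [T' → . T] }  — shift
  I1: { [A → . f T], [A → . f f x], [A → . x T x], [T → A . X], [X → . A x], [X → . X f], [X → . f] }  — shift
  I2: { [T' → T .] }  — accept
  I3: { [A → . f T], [A → . f f x], [A → . x T x], [A → f . T], [A → f . f x], [T → . A X], [T → . f A], [T → f . A] }  — shift
  I4: { [A → . f T], [A → . f f x], [A → . x T x], [A → x . T x], [T → . A X], [T → . f A] }  — shift
  I5: { [A → x T . x] }  — shift
  I6: { [A → x T x .] }  — reduce
  I7: { [A → . f T], [A → . f f x], [A → . x T x], [T → A . X], [T → f A .], [X → . A x], [X → . X f], [X → . f] }  — shift, reduce
  I8: { [A → f T .] }  — reduce
  I9: { [A → . f T], [A → . f f x], [A → . x T x], [A → f . T], [A → f . f x], [A → f f . x], [T → . A X], [T → . f A], [T → f . A] }  — shift
  I10: { [A → . f T], [A → . f f x], [A → . x T x], [A → f f x .], [A → x . T x], [T → . A X], [T → . f A] }  — shift, reduce
  I11: { [X → A . x] }  — shift
  I12: { [T → A X .], [X → X . f] }  — shift, reduce
  I13: { [A → . f T], [A → . f f x], [A → . x T x], [A → f . T], [A → f . f x], [T → . A X], [T → . f A], [X → f .] }  — shift, reduce
  I14: { [X → X f .] }  — reduce
  I15: { [X → A x .] }  — reduce

No state contains more than one complete item.

Answer: No reduce-reduce conflicts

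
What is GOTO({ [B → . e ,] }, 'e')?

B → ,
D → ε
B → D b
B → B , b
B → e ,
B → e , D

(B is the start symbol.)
{ [B → e . ,] }

GOTO(I, 'e') = CLOSURE({ [A → αX.β] : [A → α.Xβ] ∈ I, X = 'e' })

Items with dot before 'e', with the dot advanced:
  [B → . e ,] → [B → e . ,]
Closure adds nothing (no advanced item has the dot before a non-terminal).

GOTO = { [B → e . ,] }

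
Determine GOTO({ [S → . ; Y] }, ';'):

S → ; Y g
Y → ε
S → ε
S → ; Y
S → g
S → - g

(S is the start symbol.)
{ [S → ; . Y], [Y → .] }

GOTO(I, ';') = CLOSURE({ [A → αX.β] : [A → α.Xβ] ∈ I, X = ';' })

Items with dot before ';', with the dot advanced:
  [S → . ; Y] → [S → ; . Y]
Closure of the advanced items:
  [S → ; . Y] has the dot before Y: add [Y → .]

GOTO = { [S → ; . Y], [Y → .] }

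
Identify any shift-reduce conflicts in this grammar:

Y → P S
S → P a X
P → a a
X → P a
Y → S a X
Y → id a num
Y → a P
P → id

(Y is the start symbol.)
Yes — I5: [P → id .] vs [Y → id . a num]; I9: [P → a a .] vs [P → a . a]

Augment with Y' → Y and build the canonical LR(0) collection (I0 = CLOSURE({[Y' → . Y]}), then GOTO on every symbol after a dot until no new states appear). It has 22 states:
  I0: { [P → . a a], [P → . id], [S → . P a X], [Y → . P S], [Y → . S a X], [Y → . a P], [Y → . id a num], [Y' → . Y] }  — shift
  I1: { [P → . a a], [P → . id], [S → . P a X], [S → P . a X], [Y → P . S] }  — shift
  I2: { [Y → S . a X] }  — shift
  I3: { [Y' → Y .] }  — accept
  I4: { [P → . a a], [P → . id], [P → a . a], [Y → a . P] }  — shift
  I5: { [P → id .], [Y → id . a num] }  — shift, reduce
  I6: { [Y → id a . num] }  — shift
  I7: { [Y → id a num .] }  — reduce
  I8: { [Y → a P .] }  — reduce
  I9: { [P → a . a], [P → a a .] }  — shift, reduce
  I10: { [P → id .] }  — reduce
  I11: { [P → a a .] }  — reduce
  I12: { [P → . a a], [P → . id], [X → . P a], [Y → S a . X] }  — shift
  I13: { [X → P . a] }  — shift
  I14: { [Y → S a X .] }  — reduce
  I15: { [P → a . a] }  — shift
  I16: { [X → P a .] }  — reduce
  I17: { [S → P . a X] }  — shift
  I18: { [Y → P S .] }  — reduce
  I19: { [P → . a a], [P → . id], [P → a . a], [S → P a . X], [X → . P a] }  — shift
  I20: { [S → P a X .] }  — reduce
  I21: { [P → . a a], [P → . id], [S → P a . X], [X → . P a] }  — shift

I5 contains reduce item [P → id .] and shift item [Y → id . a num] — shift-reduce conflict.
I9 contains reduce item [P → a a .] and shift item [P → a . a] — shift-reduce conflict.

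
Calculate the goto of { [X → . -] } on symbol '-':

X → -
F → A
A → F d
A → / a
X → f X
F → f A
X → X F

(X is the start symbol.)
{ [X → - .] }

GOTO(I, '-') = CLOSURE({ [A → αX.β] : [A → α.Xβ] ∈ I, X = '-' })

Items with dot before '-', with the dot advanced:
  [X → . -] → [X → - .]
Closure adds nothing (no advanced item has the dot before a non-terminal).

GOTO = { [X → - .] }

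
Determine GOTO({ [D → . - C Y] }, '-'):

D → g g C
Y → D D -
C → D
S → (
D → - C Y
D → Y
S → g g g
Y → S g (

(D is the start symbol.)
{ [C → . D], [D → - . C Y], [D → . - C Y], [D → . Y], [D → . g g C], [S → . (], [S → . g g g], [Y → . D D -], [Y → . S g (] }

GOTO(I, '-') = CLOSURE({ [A → αX.β] : [A → α.Xβ] ∈ I, X = '-' })

Items with dot before '-', with the dot advanced:
  [D → . - C Y] → [D → - . C Y]
Closure of the advanced items:
  [D → - . C Y] has the dot before C: add [C → . D]
  [C → . D] has the dot before D: add [D → . g g C], [D → . - C Y], [D → . Y]
  [D → . Y] has the dot before Y: add [Y → . D D -], [Y → . S g (]
  [Y → . S g (] has the dot before S: add [S → . (], [S → . g g g]

GOTO = { [C → . D], [D → - . C Y], [D → . - C Y], [D → . Y], [D → . g g C], [S → . (], [S → . g g g], [Y → . D D -], [Y → . S g (] }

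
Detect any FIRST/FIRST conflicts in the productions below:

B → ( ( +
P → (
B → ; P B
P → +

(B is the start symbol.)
No FIRST/FIRST conflicts.

Productions for B:
  B → ( ( +: FIRST = { '(' }
  B → ; P B: FIRST = { ';' }
Productions for P:
  P → (: FIRST = { '(' }
  P → +: FIRST = { '+' }

All alternatives of each non-terminal have pairwise disjoint FIRST sets.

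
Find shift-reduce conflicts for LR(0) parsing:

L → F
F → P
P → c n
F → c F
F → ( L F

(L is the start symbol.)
No shift-reduce conflicts

A shift-reduce conflict occurs when an LR(0) state has both:
  - a complete (reduce) item [A → α .] (dot at the end), and
  - a shift item [B → β . c γ] (dot before a terminal).

Augment with L' → L and build the canonical LR(0) collection (I0 = CLOSURE({[L' → . L]}), then GOTO on every symbol after a dot until no new states appear). It has 10 states:
  I0: { [F → . ( L F], [F → . P], [F → . c F], [L → . F], [L' → . L], [P → . c n] }  — shift
  I1: { [F → ( . L F], [F → . ( L F], [F → . P], [F → . c F], [L → . F], [P → . c n] }  — shift
  I2: { [L → F .] }  — reduce
  I3: { [L' → L .] }  — accept
  I4: { [F → P .] }  — reduce
  I5: { [F → . ( L F], [F → . P], [F → . c F], [F → c . F], [P → . c n], [P → c . n] }  — shift
  I6: { [F → c F .] }  — reduce
  I7: { [P → c n .] }  — reduce
  I8: { [F → ( L . F], [F → . ( L F], [F → . P], [F → . c F], [P → . c n] }  — shift
  I9: { [F → ( L F .] }  — reduce

No state contains both a complete item and a shift item.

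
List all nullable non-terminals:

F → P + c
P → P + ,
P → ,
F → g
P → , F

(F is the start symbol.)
A non-terminal is nullable if it can derive ε (the empty string): either it has an ε-production, or it has a production whose right-hand side consists entirely of nullable non-terminals.

There are no ε-productions, so no non-terminal can derive ε.
No non-terminals are nullable.

Answer: None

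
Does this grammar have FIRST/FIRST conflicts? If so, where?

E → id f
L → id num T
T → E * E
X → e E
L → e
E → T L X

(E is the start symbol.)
Yes. E → id f / E → T L X on { 'id' }

FIRST sets of the non-terminals at (or reachable through a nullable prefix from) the front of some alternative:
  FIRST(T) = { 'id' }

Productions for E:
  E → id f: FIRST = { 'id' }
  E → T L X: FIRST = { 'id' }
Productions for L:
  L → id num T: FIRST = { 'id' }
  L → e: FIRST = { 'e' }
T, X have only one production, so no FIRST/FIRST conflict is possible there.

Conflict for E: E → id f and E → T L X
  Overlap: { 'id' }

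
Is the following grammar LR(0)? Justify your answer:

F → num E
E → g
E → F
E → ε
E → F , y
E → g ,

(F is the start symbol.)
No. Shift-reduce conflict between [E → .] and [E → . g]

Augment with F' → F and build the canonical LR(0) collection (I0 = CLOSURE({[F' → . F]}), then GOTO on every symbol after a dot until no new states appear). It has 9 states:
  I0: { [F → . num E], [F' → . F] }  — shift
  I1: { [F' → F .] }  — accept
  I2: { [E → . F , y], [E → . F], [E → . g ,], [E → . g], [E → .], [F → . num E], [F → num . E] }  — shift, reduce
  I3: { [F → num E .] }  — reduce
  I4: { [E → F . , y], [E → F .] }  — shift, reduce
  I5: { [E → g . ,], [E → g .] }  — shift, reduce
  I6: { [E → g , .] }  — reduce
  I7: { [E → F , . y] }  — shift
  I8: { [E → F , y .] }  — reduce

Conflict in state I2:
  Shift-reduce conflict between [E → .] and [E → . g]
So the grammar is NOT LR(0).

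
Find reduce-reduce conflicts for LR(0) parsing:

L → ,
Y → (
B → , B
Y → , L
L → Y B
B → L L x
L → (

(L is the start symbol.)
Yes — I1: [L → ( .] vs [Y → ( .]

Augment with L' → L and build the canonical LR(0) collection (I0 = CLOSURE({[L' → . L]}), then GOTO on every symbol after a dot until no new states appear). It has 13 states:
  I0: { [L → . (], [L → . ,], [L → . Y B], [L' → . L], [Y → . (], [Y → . , L] }  — shift
  I1: { [L → ( .], [Y → ( .] }  — 2 reduces
  I2: { [L → , .], [L → . (], [L → . ,], [L → . Y B], [Y → , . L], [Y → . (], [Y → . , L] }  — shift, reduce
  I3: { [L' → L .] }  — accept
  I4: { [B → . , B], [B → . L L x], [L → . (], [L → . ,], [L → . Y B], [L → Y . B], [Y → . (], [Y → . , L] }  — shift
  I5: { [B → , . B], [B → . , B], [B → . L L x], [L → , .], [L → . (], [L → . ,], [L → . Y B], [Y → , . L], [Y → . (], [Y → . , L] }  — shift, reduce
  I6: { [L → Y B .] }  — reduce
  I7: { [B → L . L x], [L → . (], [L → . ,], [L → . Y B], [Y → . (], [Y → . , L] }  — shift
  I8: { [B → L L . x] }  — shift
  I9: { [B → L L x .] }  — reduce
  I10: { [B → , B .] }  — reduce
  I11: { [B → L . L x], [L → . (], [L → . ,], [L → . Y B], [Y → , L .], [Y → . (], [Y → . , L] }  — shift, reduce
  I12: { [Y → , L .] }  — reduce

I1 contains complete items [L → ( .], [Y → ( .] — reduce-reduce conflict.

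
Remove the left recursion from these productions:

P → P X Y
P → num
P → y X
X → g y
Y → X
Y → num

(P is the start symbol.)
P → num P'
P → y X P'
P' → X Y P'
P' → ε
X → g y
Y → X
Y → num

P is directly left-recursive. The standard transformation for
  A → A α₁ | ... | A α_m | β₁ | ... | β_n
is
  A  → β₁ A' | ... | β_n A'
  A' → α₁ A' | ... | α_m A' | ε

P → num becomes P → num P'
P → y X becomes P → y X P'
P → P X Y becomes P' → X Y P'
Add P' → ε

Productions for other non-terminals are unchanged:
  X → g y
  Y → X
  Y → num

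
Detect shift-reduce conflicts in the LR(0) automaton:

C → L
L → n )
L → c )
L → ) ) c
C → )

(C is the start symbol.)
A shift-reduce conflict occurs when an LR(0) state has both:
  - a complete (reduce) item [A → α .] (dot at the end), and
  - a shift item [B → β . c γ] (dot before a terminal).

Augment with C' → C and build the canonical LR(0) collection (I0 = CLOSURE({[C' → . C]}), then GOTO on every symbol after a dot until no new states appear). It has 10 states:
  I0: { [C → . )], [C → . L], [C' → . C], [L → . ) ) c], [L → . c )], [L → . n )] }  — shift
  I1: { [C → ) .], [L → ) . ) c] }  — shift, reduce
  I2: { [C' → C .] }  — accept
  I3: { [C → L .] }  — reduce
  I4: { [L → c . )] }  — shift
  I5: { [L → n . )] }  — shift
  I6: { [L → n ) .] }  — reduce
  I7: { [L → c ) .] }  — reduce
  I8: { [L → ) ) . c] }  — shift
  I9: { [L → ) ) c .] }  — reduce

I1 contains reduce item [C → ) .] and shift item [L → ) . ) c] — shift-reduce conflict.

Answer: Yes — I1: [C → ) .] vs [L → ) . ) c]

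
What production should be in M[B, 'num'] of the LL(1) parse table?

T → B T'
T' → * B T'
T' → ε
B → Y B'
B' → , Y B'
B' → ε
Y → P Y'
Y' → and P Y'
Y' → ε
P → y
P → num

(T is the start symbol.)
To find M[B, 'num'], we find productions for B where 'num' is in the predict set (PREDICT(N → α) = (FIRST(α) \ {ε}) ∪ (FOLLOW(N) if α ⇒* ε)).

Relevant sets:
  FIRST(Y) = { 'num', 'y' }

B → Y B': PREDICT = { 'num', 'y' }
  'num' is in predict set, so this production goes in M[B, 'num']

M[B, 'num'] = B → Y B'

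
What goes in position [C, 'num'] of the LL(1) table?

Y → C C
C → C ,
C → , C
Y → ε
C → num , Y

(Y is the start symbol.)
To find M[C, 'num'], we find productions for C where 'num' is in the predict set (PREDICT(N → α) = (FIRST(α) \ {ε}) ∪ (FOLLOW(N) if α ⇒* ε)).

Relevant sets:
  FIRST(C) = { ',', 'num' }

C → C ,: PREDICT = { ',', 'num' }
  'num' is in predict set, so this production goes in M[C, 'num']
C → , C: PREDICT = { ',' }
C → num , Y: PREDICT = { 'num' }
  'num' is in predict set, so this production goes in M[C, 'num']

M[C, 'num'] = C → C ,, C → num , Y  (a multiply-defined cell — the grammar is not LL(1))

Answer: C → C ,, C → num , Y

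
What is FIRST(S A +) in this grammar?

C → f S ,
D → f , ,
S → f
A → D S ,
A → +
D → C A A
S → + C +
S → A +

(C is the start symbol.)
FIRST sets of the non-terminals involved (from the grammar, by fixed-point iteration):
  FIRST(S) = { '+', 'f' }

To compute FIRST(S A +), process the symbols left to right:
Symbol S is a non-terminal. Add FIRST(S) \ {ε} = { '+', 'f' }
S is not nullable (ε ∉ FIRST(S)), so stop here.
FIRST(S A +) = { '+', 'f' }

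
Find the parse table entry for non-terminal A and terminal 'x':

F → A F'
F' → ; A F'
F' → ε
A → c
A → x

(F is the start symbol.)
A → x

To find M[A, 'x'], we find productions for A where 'x' is in the predict set (PREDICT(N → α) = (FIRST(α) \ {ε}) ∪ (FOLLOW(N) if α ⇒* ε)).

A → c: PREDICT = { 'c' }
A → x: PREDICT = { 'x' }
  'x' is in predict set, so this production goes in M[A, 'x']

M[A, 'x'] = A → x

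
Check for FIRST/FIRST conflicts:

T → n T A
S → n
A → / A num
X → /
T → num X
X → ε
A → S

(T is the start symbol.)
A FIRST/FIRST conflict occurs when two productions N → α and N → β for the same non-terminal have FIRST(α) ∩ FIRST(β) ≠ ∅ (with ε ∈ FIRST of a nullable right-hand side, so two nullable alternatives also conflict).

FIRST sets of the non-terminals at (or reachable through a nullable prefix from) the front of some alternative:
  FIRST(S) = { 'n' }

Productions for T:
  T → n T A: FIRST = { 'n' }
  T → num X: FIRST = { 'num' }
Productions for A:
  A → / A num: FIRST = { '/' }
  A → S: FIRST = { 'n' }
Productions for X:
  X → /: FIRST = { '/' }
  X → ε: FIRST = { ε }
S has only one production, so no FIRST/FIRST conflict is possible there.

All alternatives of each non-terminal have pairwise disjoint FIRST sets.

Answer: No FIRST/FIRST conflicts.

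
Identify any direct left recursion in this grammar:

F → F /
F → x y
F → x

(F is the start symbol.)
Yes, F is left-recursive

Direct left recursion occurs when N → N α for some non-terminal N (the right-hand side begins with the left-hand side itself).

F → F /: LEFT RECURSIVE (starts with F)
F → x y: starts with x
F → x: starts with x

The grammar has direct left recursion on: F.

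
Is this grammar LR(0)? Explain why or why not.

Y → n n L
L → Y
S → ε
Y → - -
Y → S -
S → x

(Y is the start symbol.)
No. Shift-reduce conflict between [S → .] and [S → . x]

Augment with Y' → Y and build the canonical LR(0) collection (I0 = CLOSURE({[Y' → . Y]}), then GOTO on every symbol after a dot until no new states appear). It has 11 states:
  I0: { [S → . x], [S → .], [Y → . - -], [Y → . S -], [Y → . n n L], [Y' → . Y] }  — shift, reduce
  I1: { [Y → - . -] }  — shift
  I2: { [Y → S . -] }  — shift
  I3: { [Y' → Y .] }  — accept
  I4: { [Y → n . n L] }  — shift
  I5: { [S → x .] }  — reduce
  I6: { [L → . Y], [S → . x], [S → .], [Y → . - -], [Y → . S -], [Y → . n n L], [Y → n n . L] }  — shift, reduce
  I7: { [Y → n n L .] }  — reduce
  I8: { [L → Y .] }  — reduce
  I9: { [Y → S - .] }  — reduce
  I10: { [Y → - - .] }  — reduce

Conflict in state I0:
  Shift-reduce conflict between [S → .] and [S → . x]
So the grammar is NOT LR(0).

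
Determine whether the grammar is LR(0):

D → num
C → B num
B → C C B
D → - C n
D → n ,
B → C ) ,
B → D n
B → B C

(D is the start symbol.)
No. Shift-reduce conflict between [D → - C n .] and [D → n . ,]

A grammar is LR(0) if no state in the canonical LR(0) collection has:
  - both a shift item (dot before a terminal) and a complete item (shift-reduce conflict), or
  - two or more complete items (reduce-reduce conflict; the accept item [D' → D .] counts as a complete item here).

Augment with D' → D and build the canonical LR(0) collection (I0 = CLOSURE({[D' → . D]}), then GOTO on every symbol after a dot until no new states appear). It has 17 states:
  I0: { [D → . - C n], [D → . n ,], [D → . num], [D' → . D] }  — shift
  I1: { [B → . B C], [B → . C ) ,], [B → . C C B], [B → . D n], [C → . B num], [D → - . C n], [D → . - C n], [D → . n ,], [D → . num] }  — shift
  I2: { [D' → D .] }  — accept
  I3: { [D → n . ,] }  — shift
  I4: { [D → num .] }  — reduce
  I5: { [D → n , .] }  — reduce
  I6: { [B → . B C], [B → . C ) ,], [B → . C C B], [B → . D n], [B → B . C], [C → . B num], [C → B . num], [D → . - C n], [D → . n ,], [D → . num] }  — shift
  I7: { [B → . B C], [B → . C ) ,], [B → . C C B], [B → . D n], [B → C . ) ,], [B → C . C B], [C → . B num], [D → - C . n], [D → . - C n], [D → . n ,], [D → . num] }  — shift
  I8: { [B → D . n] }  — shift
  I9: { [B → D n .] }  — reduce
  I10: { [B → C ) . ,] }  — shift
  I11: { [B → . B C], [B → . C ) ,], [B → . C C B], [B → . D n], [B → C . ) ,], [B → C . C B], [B → C C . B], [C → . B num], [D → . - C n], [D → . n ,], [D → . num] }  — shift
  I12: { [D → - C n .], [D → n . ,] }  — shift, reduce
  I13: { [B → . B C], [B → . C ) ,], [B → . C C B], [B → . D n], [B → B . C], [B → C C B .], [C → . B num], [C → B . num], [D → . - C n], [D → . n ,], [D → . num] }  — shift, reduce
  I14: { [B → . B C], [B → . C ) ,], [B → . C C B], [B → . D n], [B → B C .], [B → C . ) ,], [B → C . C B], [C → . B num], [D → . - C n], [D → . n ,], [D → . num] }  — shift, reduce
  I15: { [C → B num .], [D → num .] }  — 2 reduces
  I16: { [B → C ) , .] }  — reduce

Conflict in state I12:
  Shift-reduce conflict between [D → - C n .] and [D → n . ,]
So the grammar is NOT LR(0).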